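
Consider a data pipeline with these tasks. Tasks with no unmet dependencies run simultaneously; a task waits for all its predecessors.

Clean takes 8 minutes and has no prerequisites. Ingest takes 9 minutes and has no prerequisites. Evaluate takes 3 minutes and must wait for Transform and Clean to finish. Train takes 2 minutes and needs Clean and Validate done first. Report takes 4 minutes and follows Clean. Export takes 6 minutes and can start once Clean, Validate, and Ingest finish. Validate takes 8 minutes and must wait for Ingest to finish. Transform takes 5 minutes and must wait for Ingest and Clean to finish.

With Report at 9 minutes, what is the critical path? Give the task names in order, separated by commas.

As given, the longest chain is Ingest→Validate→Export = 9+8+6 = 23, so the finish is 23 minutes.
Report is off the critical path — its longest chain is 12 minutes, giving 11 of slack.
The critical path is still Ingest→Validate→Export; finish is now 23 minutes.

Ingest, Validate, Export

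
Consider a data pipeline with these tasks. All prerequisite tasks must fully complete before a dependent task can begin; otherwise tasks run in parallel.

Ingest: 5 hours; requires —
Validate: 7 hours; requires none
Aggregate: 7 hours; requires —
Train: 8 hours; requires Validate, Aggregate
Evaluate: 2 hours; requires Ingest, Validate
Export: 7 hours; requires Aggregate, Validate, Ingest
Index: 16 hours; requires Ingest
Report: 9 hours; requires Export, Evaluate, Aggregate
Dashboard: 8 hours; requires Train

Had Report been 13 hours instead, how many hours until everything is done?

27

Actual critical path: Aggregate→Export→Report = 7+7+9 = 23 ⇒ 23 hours.
Since Report is critical, the +4 change carries straight to that chain (now 27 hours).
The binding chain switches to Validate→Export→Report = 7+7+13 = 27; finish 27 hours.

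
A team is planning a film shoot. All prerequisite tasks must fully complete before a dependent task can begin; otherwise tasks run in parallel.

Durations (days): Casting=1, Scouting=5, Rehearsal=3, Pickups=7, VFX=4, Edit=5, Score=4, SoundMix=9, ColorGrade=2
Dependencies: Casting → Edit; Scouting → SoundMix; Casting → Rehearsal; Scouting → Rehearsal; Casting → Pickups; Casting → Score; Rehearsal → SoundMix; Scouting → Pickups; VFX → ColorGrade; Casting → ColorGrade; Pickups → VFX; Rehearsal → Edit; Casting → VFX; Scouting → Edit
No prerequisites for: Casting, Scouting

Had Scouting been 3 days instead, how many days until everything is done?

Actual critical path: Scouting→Pickups→VFX→ColorGrade = 5+7+4+2 = 18 ⇒ 18 days.
Since Scouting is critical, the -2 change carries straight to that chain (now 16 days).
The critical path is still Scouting→Pickups→VFX→ColorGrade; finish is now 16 days.

16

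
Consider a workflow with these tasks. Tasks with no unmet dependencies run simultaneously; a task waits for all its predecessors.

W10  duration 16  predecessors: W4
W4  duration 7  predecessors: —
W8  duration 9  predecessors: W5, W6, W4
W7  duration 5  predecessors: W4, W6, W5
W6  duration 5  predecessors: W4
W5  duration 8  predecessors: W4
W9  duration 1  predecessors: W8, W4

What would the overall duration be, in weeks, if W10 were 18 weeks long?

Critical path before the change: W4→W5→W8→W9 = 7+8+9+1 = 25 giving 25 weeks.
W10 is off the critical path — its longest chain is 23 weeks, giving 2 of slack.
The critical path is still W4→W5→W8→W9; finish is now 25 weeks.

25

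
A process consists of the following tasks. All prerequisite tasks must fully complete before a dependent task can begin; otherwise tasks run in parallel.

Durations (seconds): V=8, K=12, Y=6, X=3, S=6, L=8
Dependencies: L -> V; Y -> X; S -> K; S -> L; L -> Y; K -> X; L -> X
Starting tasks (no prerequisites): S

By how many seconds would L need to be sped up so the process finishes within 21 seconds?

2

Current finish: 23 seconds; target: 21.
L is on every critical path, so each second cut from L cuts the finish by one (this holds down to a finish of 21).
Need 23 − 21 = 2 seconds off L → L becomes 6 seconds, finish becomes 21.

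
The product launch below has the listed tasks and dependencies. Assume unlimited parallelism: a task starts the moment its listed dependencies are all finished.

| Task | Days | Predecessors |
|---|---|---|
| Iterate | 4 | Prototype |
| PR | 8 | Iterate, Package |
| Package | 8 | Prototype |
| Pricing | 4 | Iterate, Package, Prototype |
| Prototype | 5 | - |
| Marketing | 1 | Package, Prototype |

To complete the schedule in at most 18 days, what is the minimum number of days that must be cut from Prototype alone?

3

Current finish: 21 days; target: 18.
Prototype is on every critical path, so each day cut from Prototype cuts the finish by one (this holds down to a finish of 17).
Need 21 − 18 = 3 days off Prototype → Prototype becomes 2 days, finish becomes 18.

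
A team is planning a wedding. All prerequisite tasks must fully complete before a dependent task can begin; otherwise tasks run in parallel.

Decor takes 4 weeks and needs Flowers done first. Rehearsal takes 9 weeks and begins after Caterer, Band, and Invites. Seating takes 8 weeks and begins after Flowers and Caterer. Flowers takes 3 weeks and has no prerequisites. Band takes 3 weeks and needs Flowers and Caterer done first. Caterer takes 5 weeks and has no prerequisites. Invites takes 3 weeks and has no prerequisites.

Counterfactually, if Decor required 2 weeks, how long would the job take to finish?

The binding path is Caterer→Band→Rehearsal = 5+3+9 = 17; finish at 17 weeks.
Decor has 10 weeks of float (longest path through it is 7).
The critical path is still Caterer→Band→Rehearsal; finish is now 17 weeks.

17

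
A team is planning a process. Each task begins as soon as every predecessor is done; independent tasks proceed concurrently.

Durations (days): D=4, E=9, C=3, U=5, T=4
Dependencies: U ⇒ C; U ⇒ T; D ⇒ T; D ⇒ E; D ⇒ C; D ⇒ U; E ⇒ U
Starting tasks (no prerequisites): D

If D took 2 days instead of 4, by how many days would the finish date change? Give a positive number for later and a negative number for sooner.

The binding path is D→E→U→T = 4+9+5+4 = 22; finish at 22 days.
Since D is critical, the -2 change carries straight to that chain (now 20 days).
That remains the longest chain; total 20 days.
Change in finish: 20 − 22 = -2 days.

-2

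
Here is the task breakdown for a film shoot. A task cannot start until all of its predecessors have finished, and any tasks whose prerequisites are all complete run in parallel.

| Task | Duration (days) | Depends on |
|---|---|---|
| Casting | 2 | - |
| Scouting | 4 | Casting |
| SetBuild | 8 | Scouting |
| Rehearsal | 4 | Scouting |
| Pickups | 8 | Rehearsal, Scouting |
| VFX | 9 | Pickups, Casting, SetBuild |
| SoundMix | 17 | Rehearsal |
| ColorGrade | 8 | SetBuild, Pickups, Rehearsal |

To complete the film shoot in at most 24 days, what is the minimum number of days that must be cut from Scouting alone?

3

Current finish: 27 days; target: 24.
Scouting is on every critical path, so each day cut from Scouting cuts the finish by one (this holds down to a finish of 24).
Need 27 − 24 = 3 days off Scouting → Scouting becomes 1 day, finish becomes 24.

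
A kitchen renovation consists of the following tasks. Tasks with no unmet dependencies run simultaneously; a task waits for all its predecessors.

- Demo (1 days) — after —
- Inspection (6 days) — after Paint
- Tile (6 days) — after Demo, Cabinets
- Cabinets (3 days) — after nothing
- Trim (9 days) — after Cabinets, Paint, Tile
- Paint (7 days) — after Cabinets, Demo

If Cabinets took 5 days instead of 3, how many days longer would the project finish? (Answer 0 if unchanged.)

The binding path is Cabinets→Paint→Trim = 3+7+9 = 19; finish at 19 days.
Since Cabinets is critical, the +2 change carries straight to that chain (now 21 days).
No other chain overtakes it, so the finish is 21 days.
Change in finish: 21 − 19 = +2 days.

2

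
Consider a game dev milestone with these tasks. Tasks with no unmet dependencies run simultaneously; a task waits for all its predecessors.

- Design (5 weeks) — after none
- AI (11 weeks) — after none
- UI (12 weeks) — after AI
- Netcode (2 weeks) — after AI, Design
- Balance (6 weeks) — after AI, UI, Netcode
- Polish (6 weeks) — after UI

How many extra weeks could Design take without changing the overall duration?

16

AI→UI→Balance = 11+12+6 = 29 sets the makespan at 29 weeks.
Design finishes as early as 5 and must finish by 21.
So Design can slip 21 − 5 = 16 weeks.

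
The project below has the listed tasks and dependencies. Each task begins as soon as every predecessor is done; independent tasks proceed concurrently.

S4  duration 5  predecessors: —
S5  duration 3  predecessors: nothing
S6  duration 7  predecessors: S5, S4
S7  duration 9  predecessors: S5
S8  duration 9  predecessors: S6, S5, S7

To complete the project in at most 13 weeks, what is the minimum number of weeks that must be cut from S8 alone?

Current finish: 21 weeks; target: 13.
S8 is on every critical path, so each week cut from S8 cuts the finish by one (this holds down to a finish of 13).
Need 21 − 13 = 8 weeks off S8 → S8 becomes 1 week, finish becomes 13.

8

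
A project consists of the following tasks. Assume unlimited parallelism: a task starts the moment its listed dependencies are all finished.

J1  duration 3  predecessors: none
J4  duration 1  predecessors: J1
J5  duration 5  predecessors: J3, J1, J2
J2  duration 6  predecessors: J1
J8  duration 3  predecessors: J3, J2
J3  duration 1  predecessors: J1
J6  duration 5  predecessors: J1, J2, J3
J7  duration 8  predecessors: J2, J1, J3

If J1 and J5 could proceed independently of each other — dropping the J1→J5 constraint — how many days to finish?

17

Original critical path: J1→J2→J7 = 3+6+8 = 17 ⇒ 17 days.
Dropping J1→J5 doesn't change J5's earliest start (9); another predecessor still binds.
New critical path: J1→J2→J7 = 3+6+8 = 17 ⇒ 17 days.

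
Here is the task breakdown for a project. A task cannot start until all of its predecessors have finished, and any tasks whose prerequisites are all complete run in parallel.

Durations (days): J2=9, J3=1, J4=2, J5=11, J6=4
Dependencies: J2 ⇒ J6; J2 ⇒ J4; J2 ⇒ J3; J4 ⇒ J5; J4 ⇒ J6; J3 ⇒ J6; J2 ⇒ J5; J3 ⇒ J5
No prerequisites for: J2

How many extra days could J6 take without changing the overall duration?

J2→J4→J5 = 9+2+11 = 22 sets the makespan at 22 days.
Longest path through J6: 15 days (earliest finish 15, latest finish 22).
Float = 22 − 15 = 7.

7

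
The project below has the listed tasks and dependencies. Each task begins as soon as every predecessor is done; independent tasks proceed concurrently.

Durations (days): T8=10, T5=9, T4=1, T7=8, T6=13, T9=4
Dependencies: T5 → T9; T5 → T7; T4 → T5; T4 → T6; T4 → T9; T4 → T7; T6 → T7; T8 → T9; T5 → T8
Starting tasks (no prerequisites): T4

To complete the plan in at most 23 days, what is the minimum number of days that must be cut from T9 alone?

Current finish: 24 days; target: 23.
T9 is on every critical path, so each day cut from T9 cuts the finish by one (this holds down to a finish of 22).
Need 24 − 23 = 1 day off T9 → T9 becomes 3 days, finish becomes 23.

1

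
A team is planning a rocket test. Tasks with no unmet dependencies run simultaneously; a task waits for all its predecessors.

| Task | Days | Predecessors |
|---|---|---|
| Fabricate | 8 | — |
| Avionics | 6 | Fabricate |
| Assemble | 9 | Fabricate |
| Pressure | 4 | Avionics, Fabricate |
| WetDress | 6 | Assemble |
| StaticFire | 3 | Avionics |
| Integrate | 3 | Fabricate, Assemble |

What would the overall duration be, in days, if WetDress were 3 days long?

Actual critical path: Fabricate→Assemble→WetDress = 8+9+6 = 23 ⇒ 23 days.
Since WetDress is critical, the -3 change carries straight to that chain (now 20 days).
The critical path is still Fabricate→Assemble→WetDress; finish is now 20 days.

20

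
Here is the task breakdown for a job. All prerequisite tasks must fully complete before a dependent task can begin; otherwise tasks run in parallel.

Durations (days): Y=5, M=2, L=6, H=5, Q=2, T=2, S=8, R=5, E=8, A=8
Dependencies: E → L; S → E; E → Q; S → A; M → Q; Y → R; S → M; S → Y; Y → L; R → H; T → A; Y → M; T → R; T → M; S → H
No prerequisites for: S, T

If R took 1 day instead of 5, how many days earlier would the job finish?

Critical path before the change: S→Y→R→H = 8+5+5+5 = 23 giving 23 days.
R lies on that path, so at 1 day the path becomes 19 days.
New critical path: S→E→L = 8+8+6 = 22 ⇒ 22 days.
Change in finish: 22 − 23 = -1 days.

1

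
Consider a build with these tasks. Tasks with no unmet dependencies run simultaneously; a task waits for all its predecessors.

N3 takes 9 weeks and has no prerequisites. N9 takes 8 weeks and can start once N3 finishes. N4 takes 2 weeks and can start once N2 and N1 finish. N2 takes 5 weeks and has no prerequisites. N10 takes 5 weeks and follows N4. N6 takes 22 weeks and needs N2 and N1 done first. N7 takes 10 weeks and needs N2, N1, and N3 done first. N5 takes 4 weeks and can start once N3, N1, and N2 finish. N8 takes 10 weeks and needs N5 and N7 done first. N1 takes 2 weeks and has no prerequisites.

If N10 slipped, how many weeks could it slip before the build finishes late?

17

The longest chain is N3→N7→N8 = 9+10+10 = 29; overall finish 29 weeks.
N10 finishes as early as 12 and must finish by 29.
Float = 29 − 12 = 17.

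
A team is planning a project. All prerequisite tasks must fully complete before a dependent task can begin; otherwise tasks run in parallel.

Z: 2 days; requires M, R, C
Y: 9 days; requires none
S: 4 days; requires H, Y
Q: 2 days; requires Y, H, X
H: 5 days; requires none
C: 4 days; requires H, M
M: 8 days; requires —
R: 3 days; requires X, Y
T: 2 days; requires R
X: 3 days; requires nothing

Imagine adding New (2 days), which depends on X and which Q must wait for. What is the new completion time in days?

Originally the project takes 14 days.
With New inserted, Q now waits for max(Y, H, X, New).
New critical path: Y→R→T = 9+3+2 = 14 ⇒ 14 days.

14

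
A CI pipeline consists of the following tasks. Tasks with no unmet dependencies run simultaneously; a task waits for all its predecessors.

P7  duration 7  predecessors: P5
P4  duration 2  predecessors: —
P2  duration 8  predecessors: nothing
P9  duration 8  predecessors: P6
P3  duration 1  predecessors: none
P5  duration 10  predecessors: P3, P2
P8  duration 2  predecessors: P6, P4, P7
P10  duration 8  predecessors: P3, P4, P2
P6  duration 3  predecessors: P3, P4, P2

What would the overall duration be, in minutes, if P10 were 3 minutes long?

27

Actual critical path: P2→P5→P7→P8 = 8+10+7+2 = 27 ⇒ 27 minutes.
P10 has 11 minutes of float (longest path through it is 16).
That remains the longest chain; total 27 minutes.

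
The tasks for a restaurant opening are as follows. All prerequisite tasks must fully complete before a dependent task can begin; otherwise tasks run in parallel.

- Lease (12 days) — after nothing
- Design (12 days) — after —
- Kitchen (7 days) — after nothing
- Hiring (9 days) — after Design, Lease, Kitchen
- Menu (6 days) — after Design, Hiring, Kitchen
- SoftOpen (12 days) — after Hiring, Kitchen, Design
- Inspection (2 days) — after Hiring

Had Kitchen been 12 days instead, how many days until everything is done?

33

Critical path before the change: Lease→Hiring→SoftOpen = 12+9+12 = 33 giving 33 days.
The longest path through Kitchen is only 28 days, so Kitchen has float 5.
That remains the longest chain; total 33 days.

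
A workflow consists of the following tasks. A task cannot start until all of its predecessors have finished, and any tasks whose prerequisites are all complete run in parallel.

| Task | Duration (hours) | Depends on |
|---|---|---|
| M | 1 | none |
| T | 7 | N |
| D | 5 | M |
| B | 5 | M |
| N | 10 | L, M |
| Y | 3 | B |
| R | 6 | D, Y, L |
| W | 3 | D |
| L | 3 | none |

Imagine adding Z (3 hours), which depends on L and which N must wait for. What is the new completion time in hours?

Originally the project takes 20 hours.
With Z inserted, N now waits for max(L, M, Z).
New critical path: L→Z→N→T = 3+3+10+7 = 23 ⇒ 23 hours.

23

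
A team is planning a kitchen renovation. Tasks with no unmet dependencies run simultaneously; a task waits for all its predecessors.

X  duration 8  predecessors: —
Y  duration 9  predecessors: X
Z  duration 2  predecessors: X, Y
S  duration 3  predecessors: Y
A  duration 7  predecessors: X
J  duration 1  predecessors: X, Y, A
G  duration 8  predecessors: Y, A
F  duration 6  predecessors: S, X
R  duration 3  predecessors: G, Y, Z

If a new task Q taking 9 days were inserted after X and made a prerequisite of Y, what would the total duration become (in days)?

Originally the job takes 28 days.
With Q inserted, Y now waits for max(X, Q).
New critical path: X→Q→Y→G→R = 8+9+9+8+3 = 37 ⇒ 37 days.

37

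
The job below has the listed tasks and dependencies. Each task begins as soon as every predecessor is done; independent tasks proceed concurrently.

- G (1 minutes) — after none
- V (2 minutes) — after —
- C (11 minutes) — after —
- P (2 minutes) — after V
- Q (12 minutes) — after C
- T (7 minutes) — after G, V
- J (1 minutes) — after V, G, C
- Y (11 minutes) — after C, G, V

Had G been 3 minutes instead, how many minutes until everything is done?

23

Actual critical path: C→Q = 11+12 = 23 ⇒ 23 minutes.
G is off the critical path — its longest chain is 12 minutes, giving 11 of slack.
The critical path is still C→Q; finish is now 23 minutes.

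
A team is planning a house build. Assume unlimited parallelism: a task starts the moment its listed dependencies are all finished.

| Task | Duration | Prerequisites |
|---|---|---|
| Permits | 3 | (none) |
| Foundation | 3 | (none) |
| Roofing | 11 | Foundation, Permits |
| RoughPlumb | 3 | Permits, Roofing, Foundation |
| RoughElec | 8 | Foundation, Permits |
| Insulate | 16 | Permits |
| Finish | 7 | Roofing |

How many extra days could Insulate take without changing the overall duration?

Permits→Roofing→Finish = 3+11+7 = 21 sets the makespan at 21 days.
Longest path through Insulate: 19 days (earliest finish 19, latest finish 21).
Slack of Insulate = 5 − 3 = 2 days.

2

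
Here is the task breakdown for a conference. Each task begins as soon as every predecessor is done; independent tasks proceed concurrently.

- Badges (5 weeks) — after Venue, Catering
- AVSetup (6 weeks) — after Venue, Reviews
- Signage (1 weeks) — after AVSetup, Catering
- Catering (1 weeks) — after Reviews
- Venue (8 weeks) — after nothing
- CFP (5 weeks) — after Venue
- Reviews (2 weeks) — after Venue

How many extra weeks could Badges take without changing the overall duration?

Critical path: Venue→Reviews→AVSetup→Signage = 8+2+6+1 = 17, so the finish is 17 weeks.
The longest chain containing Badges totals 16 weeks.
Slack of Badges = 12 − 11 = 1 week.

1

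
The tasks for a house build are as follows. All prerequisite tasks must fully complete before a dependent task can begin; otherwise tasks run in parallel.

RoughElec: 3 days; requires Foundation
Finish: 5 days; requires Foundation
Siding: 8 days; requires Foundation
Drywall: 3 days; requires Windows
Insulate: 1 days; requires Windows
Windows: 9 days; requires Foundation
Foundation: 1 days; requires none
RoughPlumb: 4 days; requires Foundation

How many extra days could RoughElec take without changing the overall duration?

The longest chain is Foundation→Windows→Drywall = 1+9+3 = 13; overall finish 13 days.
The longest chain containing RoughElec totals 4 days.
So RoughElec can slip 13 − 4 = 9 days.

9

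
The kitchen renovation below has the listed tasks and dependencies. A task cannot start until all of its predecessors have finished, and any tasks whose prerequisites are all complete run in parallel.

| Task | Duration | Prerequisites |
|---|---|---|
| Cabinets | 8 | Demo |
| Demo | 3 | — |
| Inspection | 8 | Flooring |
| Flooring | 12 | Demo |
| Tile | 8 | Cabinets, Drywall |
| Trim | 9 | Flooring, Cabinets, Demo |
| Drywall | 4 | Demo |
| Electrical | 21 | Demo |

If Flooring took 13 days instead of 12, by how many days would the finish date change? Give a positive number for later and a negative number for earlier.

Actual critical path: Demo→Flooring→Trim = 3+12+9 = 24 ⇒ 24 days.
Since Flooring is critical, the +1 change carries straight to that chain (now 25 days).
The critical path is still Demo→Flooring→Trim; finish is now 25 days.
Change in finish: 25 − 24 = +1 days.

1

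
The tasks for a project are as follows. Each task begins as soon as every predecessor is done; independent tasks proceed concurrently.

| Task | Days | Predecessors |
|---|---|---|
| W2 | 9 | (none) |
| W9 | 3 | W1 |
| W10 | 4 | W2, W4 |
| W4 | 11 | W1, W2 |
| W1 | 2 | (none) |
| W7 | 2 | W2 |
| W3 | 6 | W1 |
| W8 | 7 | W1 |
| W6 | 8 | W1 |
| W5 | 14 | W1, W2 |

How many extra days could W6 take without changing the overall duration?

W2→W4→W10 = 9+11+4 = 24 sets the makespan at 24 days.
Longest path through W6: 10 days (earliest finish 10, latest finish 24).
Float = 24 − 10 = 14.

14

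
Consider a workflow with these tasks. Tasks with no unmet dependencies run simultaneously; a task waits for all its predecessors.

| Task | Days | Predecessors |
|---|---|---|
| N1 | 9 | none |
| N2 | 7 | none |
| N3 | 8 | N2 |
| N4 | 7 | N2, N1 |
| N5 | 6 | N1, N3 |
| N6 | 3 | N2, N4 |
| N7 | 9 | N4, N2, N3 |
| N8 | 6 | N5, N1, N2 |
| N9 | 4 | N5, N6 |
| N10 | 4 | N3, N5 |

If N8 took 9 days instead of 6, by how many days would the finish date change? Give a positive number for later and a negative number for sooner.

Critical path before the change: N2→N3→N5→N8 = 7+8+6+6 = 27 giving 27 days.
N8 is on the critical path; changing it to 9 makes that path 30 days.
The critical path is still N2→N3→N5→N8; finish is now 30 days.
Change in finish: 30 − 27 = +3 days.

3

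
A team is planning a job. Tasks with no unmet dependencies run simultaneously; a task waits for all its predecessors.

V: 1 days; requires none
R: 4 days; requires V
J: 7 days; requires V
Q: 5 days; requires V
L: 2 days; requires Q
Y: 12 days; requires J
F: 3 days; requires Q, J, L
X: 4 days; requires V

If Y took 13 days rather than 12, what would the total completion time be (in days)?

21

Actual critical path: V→J→Y = 1+7+12 = 20 ⇒ 20 days.
Y is on the critical path; changing it to 13 makes that path 21 days.
The critical path is still V→J→Y; finish is now 21 days.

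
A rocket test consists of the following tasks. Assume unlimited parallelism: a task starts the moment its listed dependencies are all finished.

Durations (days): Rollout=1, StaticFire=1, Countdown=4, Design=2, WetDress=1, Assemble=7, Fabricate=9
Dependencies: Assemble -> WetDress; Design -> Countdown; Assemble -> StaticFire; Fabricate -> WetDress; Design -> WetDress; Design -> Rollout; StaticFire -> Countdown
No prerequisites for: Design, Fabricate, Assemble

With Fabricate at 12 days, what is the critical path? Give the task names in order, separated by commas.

Fabricate, WetDress

Actual critical path: Assemble→StaticFire→Countdown = 7+1+4 = 12 ⇒ 12 days.
Fabricate has 2 days of float (longest path through it is 10).
The binding chain switches to Fabricate→WetDress = 12+1 = 13; finish 13 days.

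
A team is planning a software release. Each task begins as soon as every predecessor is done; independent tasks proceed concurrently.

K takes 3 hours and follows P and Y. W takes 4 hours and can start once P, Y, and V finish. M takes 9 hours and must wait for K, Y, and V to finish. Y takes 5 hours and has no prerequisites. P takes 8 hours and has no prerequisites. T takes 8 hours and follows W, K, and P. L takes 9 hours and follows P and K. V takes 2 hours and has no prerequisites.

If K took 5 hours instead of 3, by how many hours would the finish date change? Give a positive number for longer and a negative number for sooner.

Actual critical path: P→K→L = 8+3+9 = 20 ⇒ 20 hours.
Since K is critical, the +2 change carries straight to that chain (now 22 hours).
The critical path is still P→K→L; finish is now 22 hours.
Change in finish: 22 − 20 = +2 hours.

2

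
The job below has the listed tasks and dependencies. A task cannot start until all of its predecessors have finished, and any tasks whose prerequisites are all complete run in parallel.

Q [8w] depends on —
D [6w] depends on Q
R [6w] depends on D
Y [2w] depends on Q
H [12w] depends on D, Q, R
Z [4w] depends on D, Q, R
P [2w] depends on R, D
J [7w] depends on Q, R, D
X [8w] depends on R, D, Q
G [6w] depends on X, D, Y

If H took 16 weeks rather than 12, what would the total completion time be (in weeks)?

The binding path is Q→D→R→X→G = 8+6+6+8+6 = 34; finish at 34 weeks.
The longest path through H is only 32 weeks, so H has float 2.
New critical path: Q→D→R→H = 8+6+6+16 = 36 ⇒ 36 weeks.

36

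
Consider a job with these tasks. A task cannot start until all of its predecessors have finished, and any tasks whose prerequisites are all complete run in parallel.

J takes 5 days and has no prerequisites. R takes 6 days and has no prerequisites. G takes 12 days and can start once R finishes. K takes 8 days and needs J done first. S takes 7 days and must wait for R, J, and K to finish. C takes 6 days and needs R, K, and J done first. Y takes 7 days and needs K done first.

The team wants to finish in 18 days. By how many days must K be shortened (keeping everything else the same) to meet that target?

2

Current finish: 20 days; target: 18.
K is on every critical path, so each day cut from K cuts the finish by one (this holds down to a finish of 18).
Need 20 − 18 = 2 days off K → K becomes 6 days, finish becomes 18.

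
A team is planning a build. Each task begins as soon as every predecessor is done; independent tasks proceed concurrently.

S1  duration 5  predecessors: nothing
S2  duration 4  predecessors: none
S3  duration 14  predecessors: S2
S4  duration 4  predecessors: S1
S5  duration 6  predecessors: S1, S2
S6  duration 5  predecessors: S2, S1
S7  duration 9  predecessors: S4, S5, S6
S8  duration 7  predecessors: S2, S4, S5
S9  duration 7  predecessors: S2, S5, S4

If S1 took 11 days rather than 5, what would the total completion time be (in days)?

26

The binding path is S1→S5→S7 = 5+6+9 = 20; finish at 20 days.
S1 is on the critical path; changing it to 11 makes that path 26 days.
No other chain overtakes it, so the finish is 26 days.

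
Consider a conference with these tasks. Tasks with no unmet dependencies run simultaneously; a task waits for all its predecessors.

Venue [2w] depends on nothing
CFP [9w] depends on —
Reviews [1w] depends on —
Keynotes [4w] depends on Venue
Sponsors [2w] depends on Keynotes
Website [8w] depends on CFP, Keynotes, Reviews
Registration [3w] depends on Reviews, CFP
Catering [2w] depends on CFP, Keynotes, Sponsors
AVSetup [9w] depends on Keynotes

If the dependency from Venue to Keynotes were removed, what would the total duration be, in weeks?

17

Before: longest chain CFP→Website = 9+8 = 17, finish 17.
Without Venue→Keynotes, Keynotes's earliest start moves from 2 to 0.
After: CFP→Website = 9+8 = 17 → 17 weeks.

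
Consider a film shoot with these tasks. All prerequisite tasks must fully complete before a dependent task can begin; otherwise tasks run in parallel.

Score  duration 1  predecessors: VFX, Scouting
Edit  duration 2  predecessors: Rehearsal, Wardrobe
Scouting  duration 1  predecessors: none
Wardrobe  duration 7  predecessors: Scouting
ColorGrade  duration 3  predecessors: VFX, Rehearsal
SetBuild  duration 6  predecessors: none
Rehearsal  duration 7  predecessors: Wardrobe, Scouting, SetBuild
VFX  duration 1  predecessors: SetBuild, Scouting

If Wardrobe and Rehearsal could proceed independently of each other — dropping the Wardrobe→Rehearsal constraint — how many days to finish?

With the dependency in place, Scouting→Wardrobe→Rehearsal→ColorGrade = 1+7+7+3 = 18 sets the finish at 18 days.
Without Wardrobe→Rehearsal, Rehearsal's earliest start moves from 8 to 6.
The longest chain is now SetBuild→Rehearsal→ColorGrade = 6+7+3 = 16, so the schedule takes 16 days.

16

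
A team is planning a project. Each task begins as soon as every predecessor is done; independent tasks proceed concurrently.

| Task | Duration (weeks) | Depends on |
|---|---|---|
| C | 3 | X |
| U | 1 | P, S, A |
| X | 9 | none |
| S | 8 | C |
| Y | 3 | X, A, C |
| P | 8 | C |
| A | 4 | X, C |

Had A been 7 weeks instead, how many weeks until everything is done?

Baseline: X→C→S→U = 9+3+8+1 = 21 → 21 weeks.
The longest path through A is only 19 weeks, so A has float 2.
The binding chain switches to X→C→A→Y = 9+3+7+3 = 22; finish 22 weeks.

22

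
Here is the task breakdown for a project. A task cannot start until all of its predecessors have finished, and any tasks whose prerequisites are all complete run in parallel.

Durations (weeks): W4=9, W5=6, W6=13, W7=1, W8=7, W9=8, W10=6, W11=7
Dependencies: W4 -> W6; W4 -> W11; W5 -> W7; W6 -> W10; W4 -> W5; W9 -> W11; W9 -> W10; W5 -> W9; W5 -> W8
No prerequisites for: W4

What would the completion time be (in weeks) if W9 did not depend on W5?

28

With the dependency in place, W4→W5→W9→W11 = 9+6+8+7 = 30 sets the finish at 30 weeks.
Without W5→W9, W9's earliest start moves from 15 to 0.
The longest chain is now W4→W6→W10 = 9+13+6 = 28, so the plan takes 28 weeks.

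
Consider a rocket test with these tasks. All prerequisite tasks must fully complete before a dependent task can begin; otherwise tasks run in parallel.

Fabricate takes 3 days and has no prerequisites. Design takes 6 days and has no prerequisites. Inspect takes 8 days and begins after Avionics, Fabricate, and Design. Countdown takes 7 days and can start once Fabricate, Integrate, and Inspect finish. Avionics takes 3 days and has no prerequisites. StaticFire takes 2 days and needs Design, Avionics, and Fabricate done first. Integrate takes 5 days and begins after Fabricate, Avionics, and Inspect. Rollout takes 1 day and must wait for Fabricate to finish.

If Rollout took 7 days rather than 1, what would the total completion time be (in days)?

Actual critical path: Design→Inspect→Integrate→Countdown = 6+8+5+7 = 26 ⇒ 26 days.
Rollout has 22 days of float (longest path through it is 4).
No other chain overtakes it, so the finish is 26 days.

26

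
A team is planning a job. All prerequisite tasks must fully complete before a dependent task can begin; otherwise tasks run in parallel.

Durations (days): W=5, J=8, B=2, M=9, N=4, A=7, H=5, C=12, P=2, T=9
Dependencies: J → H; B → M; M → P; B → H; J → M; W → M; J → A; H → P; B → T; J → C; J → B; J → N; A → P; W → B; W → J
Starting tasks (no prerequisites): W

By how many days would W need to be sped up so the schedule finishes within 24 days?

2

Current finish: 26 days; target: 24.
W is on every critical path, so each day cut from W cuts the finish by one (this holds down to a finish of 22).
Need 26 − 24 = 2 days off W → W becomes 3 days, finish becomes 24.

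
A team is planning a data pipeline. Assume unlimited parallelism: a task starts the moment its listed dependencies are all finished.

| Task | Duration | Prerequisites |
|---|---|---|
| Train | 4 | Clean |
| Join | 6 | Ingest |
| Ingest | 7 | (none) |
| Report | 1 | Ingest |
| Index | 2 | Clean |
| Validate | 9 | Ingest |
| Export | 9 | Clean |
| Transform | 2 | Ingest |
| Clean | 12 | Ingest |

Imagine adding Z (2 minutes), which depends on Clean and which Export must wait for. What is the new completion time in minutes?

30

Originally the plan takes 28 minutes.
With Z inserted, Export now waits for max(Clean, Z).
New critical path: Ingest→Clean→Z→Export = 7+12+2+9 = 30 ⇒ 30 minutes.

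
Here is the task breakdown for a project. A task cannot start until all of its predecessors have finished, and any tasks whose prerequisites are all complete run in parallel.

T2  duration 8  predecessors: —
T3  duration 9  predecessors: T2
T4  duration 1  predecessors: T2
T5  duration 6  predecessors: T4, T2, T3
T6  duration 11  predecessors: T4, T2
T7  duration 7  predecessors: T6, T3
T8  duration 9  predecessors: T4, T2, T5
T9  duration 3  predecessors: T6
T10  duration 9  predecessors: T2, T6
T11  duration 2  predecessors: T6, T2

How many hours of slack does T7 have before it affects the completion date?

T2→T3→T5→T8 = 8+9+6+9 = 32 sets the makespan at 32 hours.
Longest path through T7: 27 hours (earliest finish 27, latest finish 32).
Float = 32 − 27 = 5.

5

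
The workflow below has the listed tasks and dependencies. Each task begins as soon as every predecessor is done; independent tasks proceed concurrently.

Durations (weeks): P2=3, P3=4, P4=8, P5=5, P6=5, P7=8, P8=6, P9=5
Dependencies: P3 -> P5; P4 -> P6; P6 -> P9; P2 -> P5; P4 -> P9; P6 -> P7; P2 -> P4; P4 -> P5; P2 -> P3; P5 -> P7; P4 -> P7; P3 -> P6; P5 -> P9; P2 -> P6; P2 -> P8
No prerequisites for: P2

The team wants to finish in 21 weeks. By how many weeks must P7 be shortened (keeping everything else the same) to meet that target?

3

Current finish: 24 weeks; target: 21.
P7 is on every critical path, so each week cut from P7 cuts the finish by one (this holds down to a finish of 21).
Need 24 − 21 = 3 weeks off P7 → P7 becomes 5 weeks, finish becomes 21.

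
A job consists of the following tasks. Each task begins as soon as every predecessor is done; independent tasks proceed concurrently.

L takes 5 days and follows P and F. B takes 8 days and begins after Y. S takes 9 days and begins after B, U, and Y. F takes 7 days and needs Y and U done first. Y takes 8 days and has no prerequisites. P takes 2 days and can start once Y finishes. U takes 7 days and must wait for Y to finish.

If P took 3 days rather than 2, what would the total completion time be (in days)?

27

Baseline: Y→U→F→L = 8+7+7+5 = 27 → 27 days.
The longest path through P is only 15 days, so P has float 12.
That remains the longest chain; total 27 days.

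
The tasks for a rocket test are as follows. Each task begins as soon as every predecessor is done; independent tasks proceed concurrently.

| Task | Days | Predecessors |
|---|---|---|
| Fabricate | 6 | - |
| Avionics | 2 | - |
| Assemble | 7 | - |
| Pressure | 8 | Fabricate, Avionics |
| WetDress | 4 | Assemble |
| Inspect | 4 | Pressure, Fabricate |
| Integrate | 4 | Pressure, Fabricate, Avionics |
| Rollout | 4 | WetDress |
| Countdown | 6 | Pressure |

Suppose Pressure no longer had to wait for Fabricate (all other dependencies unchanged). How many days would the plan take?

Original critical path: Fabricate→Pressure→Countdown = 6+8+6 = 20 ⇒ 20 days.
Without Fabricate→Pressure, Pressure's earliest start moves from 6 to 2.
The longest chain is now Avionics→Pressure→Countdown = 2+8+6 = 16, so the plan takes 16 days.

16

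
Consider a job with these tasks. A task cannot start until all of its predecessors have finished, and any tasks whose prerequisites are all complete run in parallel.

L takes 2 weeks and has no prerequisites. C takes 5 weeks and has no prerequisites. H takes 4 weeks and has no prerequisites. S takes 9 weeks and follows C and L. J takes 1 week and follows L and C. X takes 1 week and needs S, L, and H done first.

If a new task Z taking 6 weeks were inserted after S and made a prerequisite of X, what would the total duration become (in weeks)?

Originally the job takes 15 weeks.
With Z inserted, X now waits for max(S, L, H, Z).
New critical path: C→S→Z→X = 5+9+6+1 = 21 ⇒ 21 weeks.

21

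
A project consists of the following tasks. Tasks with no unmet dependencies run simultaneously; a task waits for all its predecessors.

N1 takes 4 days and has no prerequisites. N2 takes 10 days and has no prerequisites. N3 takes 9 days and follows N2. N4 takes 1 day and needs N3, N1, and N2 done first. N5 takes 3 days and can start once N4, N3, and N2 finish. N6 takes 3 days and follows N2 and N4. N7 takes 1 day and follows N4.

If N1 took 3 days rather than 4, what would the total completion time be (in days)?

23

Actual critical path: N2→N3→N4→N5 = 10+9+1+3 = 23 ⇒ 23 days.
The longest path through N1 is only 8 days, so N1 has float 15.
The critical path is still N2→N3→N4→N5; finish is now 23 days.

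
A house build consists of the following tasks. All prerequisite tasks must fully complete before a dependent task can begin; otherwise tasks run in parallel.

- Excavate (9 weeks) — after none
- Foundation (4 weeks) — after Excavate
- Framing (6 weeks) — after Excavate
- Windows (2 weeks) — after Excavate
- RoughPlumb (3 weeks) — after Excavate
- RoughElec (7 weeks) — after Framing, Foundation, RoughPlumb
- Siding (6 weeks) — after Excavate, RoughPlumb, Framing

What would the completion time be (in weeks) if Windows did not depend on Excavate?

Original critical path: Excavate→Framing→RoughElec = 9+6+7 = 22 ⇒ 22 weeks.
Without Excavate→Windows, Windows's earliest start moves from 9 to 0.
After: Excavate→Framing→RoughElec = 9+6+7 = 22 → 22 weeks.

22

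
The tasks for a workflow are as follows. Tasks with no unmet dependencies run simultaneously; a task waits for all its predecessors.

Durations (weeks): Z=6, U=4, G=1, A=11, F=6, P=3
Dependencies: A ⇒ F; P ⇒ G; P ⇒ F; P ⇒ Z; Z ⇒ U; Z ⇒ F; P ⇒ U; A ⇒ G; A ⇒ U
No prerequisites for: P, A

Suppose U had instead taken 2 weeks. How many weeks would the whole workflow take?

17

Actual critical path: A→F = 11+6 = 17 ⇒ 17 weeks.
The longest path through U is only 15 weeks, so U has float 2.
No other chain overtakes it, so the finish is 17 weeks.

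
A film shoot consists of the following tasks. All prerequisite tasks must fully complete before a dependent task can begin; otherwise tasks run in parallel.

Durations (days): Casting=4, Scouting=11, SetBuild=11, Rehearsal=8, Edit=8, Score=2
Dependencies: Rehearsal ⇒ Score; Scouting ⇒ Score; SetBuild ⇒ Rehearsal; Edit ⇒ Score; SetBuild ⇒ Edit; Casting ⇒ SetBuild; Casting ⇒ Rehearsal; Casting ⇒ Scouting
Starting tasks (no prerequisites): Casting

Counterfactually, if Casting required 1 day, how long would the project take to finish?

As given, the longest chain is Casting→SetBuild→Rehearsal→Score = 4+11+8+2 = 25, so the finish is 25 days.
Casting is on the critical path; changing it to 1 makes that path 22 days.
No other chain overtakes it, so the finish is 22 days.

22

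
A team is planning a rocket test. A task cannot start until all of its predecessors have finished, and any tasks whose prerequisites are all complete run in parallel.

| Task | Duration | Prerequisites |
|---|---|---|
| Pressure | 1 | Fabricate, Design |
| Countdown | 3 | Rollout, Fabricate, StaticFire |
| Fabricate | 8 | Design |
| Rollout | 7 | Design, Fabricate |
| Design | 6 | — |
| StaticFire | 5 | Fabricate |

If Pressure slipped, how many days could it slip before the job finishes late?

9

Design→Fabricate→Rollout→Countdown = 6+8+7+3 = 24 sets the makespan at 24 days.
The longest chain containing Pressure totals 15 days.
Float = 24 − 15 = 9.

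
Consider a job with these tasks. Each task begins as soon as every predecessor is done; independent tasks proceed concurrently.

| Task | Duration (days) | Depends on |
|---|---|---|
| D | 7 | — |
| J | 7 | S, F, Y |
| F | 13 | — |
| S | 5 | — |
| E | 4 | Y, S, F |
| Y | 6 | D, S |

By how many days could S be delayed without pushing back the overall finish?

The longest chain is D→Y→J = 7+6+7 = 20; overall finish 20 days.
The longest chain containing S totals 18 days.
So S can slip 7 − 5 = 2 days.

2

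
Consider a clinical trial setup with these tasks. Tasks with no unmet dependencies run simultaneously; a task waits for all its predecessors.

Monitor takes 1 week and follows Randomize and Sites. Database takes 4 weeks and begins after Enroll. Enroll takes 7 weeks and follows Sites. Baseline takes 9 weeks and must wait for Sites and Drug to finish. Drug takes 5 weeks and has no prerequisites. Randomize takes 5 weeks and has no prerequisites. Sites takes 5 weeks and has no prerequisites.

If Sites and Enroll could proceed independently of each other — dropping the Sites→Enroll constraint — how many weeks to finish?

Before: longest chain Sites→Enroll→Database = 5+7+4 = 16, finish 16.
Without Sites→Enroll, Enroll's earliest start moves from 5 to 0.
New critical path: Sites→Baseline = 5+9 = 14 ⇒ 14 weeks.

14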